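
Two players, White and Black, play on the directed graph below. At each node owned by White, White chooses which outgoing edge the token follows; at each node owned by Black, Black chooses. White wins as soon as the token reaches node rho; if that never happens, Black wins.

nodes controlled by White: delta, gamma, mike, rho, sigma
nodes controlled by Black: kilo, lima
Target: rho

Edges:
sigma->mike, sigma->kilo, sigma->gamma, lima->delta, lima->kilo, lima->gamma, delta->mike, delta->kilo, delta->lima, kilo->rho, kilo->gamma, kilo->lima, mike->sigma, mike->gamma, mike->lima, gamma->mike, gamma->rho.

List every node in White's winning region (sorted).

delta, gamma, mike, rho, sigma

A0 = {rho}
A1: add {gamma} — gamma (White) has gamma→rho.
A2: add {mike, sigma} — mike (White) has mike→gamma; sigma (White) has sigma→gamma.
A3: add {delta} — delta (White) has delta→mike.
A4 = A3; e.g. kilo (Black) can still go to lima. Fixed point.
White's winning region = {delta, gamma, mike, rho, sigma}.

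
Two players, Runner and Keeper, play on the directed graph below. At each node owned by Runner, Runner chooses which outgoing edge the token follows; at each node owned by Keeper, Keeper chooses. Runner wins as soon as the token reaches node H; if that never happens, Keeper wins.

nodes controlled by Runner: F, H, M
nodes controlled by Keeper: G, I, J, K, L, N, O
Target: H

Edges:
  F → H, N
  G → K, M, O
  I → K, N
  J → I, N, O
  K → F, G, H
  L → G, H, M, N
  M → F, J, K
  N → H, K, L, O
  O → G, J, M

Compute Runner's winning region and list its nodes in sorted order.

A0 = {H}
A1: add {F} — F (Runner) has F→H.
A2: add {M} — M (Runner) has M→F.
A3 = A2; e.g. G (Keeper) can still go to K. Fixed point.
Runner's winning region = {F, H, M}.

F, H, M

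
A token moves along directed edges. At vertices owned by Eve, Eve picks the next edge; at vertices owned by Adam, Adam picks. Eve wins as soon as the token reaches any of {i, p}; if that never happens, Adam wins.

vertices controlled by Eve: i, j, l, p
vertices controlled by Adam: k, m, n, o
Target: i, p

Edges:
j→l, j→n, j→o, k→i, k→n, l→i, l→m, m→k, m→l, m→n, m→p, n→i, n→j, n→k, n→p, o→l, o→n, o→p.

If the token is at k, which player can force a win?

Adam

A0 = {i, p}
A1: add {l} — l (Eve) has l→i.
A2: add {j} — j (Eve) has j→l.
A3 = A2; e.g. k (Adam) can still go to n. Fixed point.
k never enters the attractor, so Adam can avoid the target forever.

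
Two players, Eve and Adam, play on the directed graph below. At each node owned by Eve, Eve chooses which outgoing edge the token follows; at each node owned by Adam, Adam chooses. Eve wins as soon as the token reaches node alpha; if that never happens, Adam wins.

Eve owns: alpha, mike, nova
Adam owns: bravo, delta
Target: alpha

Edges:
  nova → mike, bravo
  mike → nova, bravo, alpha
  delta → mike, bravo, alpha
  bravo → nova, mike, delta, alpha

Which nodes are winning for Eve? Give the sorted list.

alpha, mike, nova

A0 = {alpha}
A1: add {mike} — mike (Eve) has mike→alpha.
A2: add {nova} — nova (Eve) has nova→mike.
A3 = A2; e.g. delta (Adam) can still go to bravo. Fixed point.
Eve's winning region = {alpha, mike, nova}.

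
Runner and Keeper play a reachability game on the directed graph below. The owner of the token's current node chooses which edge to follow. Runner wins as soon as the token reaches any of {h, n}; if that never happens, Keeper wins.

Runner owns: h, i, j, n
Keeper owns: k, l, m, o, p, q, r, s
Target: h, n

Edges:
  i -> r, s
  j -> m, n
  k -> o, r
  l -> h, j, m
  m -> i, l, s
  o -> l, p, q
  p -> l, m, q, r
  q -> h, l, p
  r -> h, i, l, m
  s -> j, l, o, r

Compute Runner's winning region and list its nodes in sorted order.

A0 = {h, n}
A1: add {j} — j (Runner) has j→n.
A2 = A1; e.g. i (Runner) has no edge into A1. Fixed point.
Runner's winning region = {h, j, n}.

h, j, n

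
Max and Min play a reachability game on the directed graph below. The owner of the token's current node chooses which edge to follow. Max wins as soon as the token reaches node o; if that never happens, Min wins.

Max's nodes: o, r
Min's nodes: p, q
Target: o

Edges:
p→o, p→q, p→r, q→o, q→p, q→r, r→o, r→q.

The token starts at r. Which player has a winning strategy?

A0 = {o}
A1: add {r} — r (Max) has r→o.
A2 = A1; e.g. p (Min) can still go to q. Fixed point.
r ∈ A1, so Max can force the target.

Max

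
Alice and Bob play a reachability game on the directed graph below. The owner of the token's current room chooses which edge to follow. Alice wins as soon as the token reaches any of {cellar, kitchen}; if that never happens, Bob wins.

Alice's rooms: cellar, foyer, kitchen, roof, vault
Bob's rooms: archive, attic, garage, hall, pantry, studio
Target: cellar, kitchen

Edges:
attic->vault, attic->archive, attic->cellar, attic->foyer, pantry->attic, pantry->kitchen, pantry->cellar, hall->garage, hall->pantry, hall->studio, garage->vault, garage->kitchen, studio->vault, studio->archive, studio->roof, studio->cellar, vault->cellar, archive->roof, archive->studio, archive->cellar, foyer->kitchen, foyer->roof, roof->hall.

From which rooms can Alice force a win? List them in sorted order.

A0 = {cellar, kitchen}
A1: add {foyer, vault} — vault (Alice) has vault→cellar; foyer (Alice) has foyer→kitchen.
A2: add {garage} — garage (Bob): all of {vault, kitchen} already in.
A3 = A2; e.g. attic (Bob) can still go to archive. Fixed point.
Alice's winning region = {cellar, foyer, garage, kitchen, vault}.

cellar, foyer, garage, kitchen, vault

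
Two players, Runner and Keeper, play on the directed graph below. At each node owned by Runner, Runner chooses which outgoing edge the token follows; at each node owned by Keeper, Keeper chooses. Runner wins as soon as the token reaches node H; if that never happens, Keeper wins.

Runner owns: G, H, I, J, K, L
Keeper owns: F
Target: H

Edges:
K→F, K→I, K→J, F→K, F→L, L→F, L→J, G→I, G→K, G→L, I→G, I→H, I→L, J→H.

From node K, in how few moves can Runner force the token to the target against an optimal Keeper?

A0 = {H}
A1: add {I, J} — I (Runner) has I→H; J (Runner) has J→H.
A2: add {G, K, L} — G (Runner) has G→I; K (Runner) has K→I; L (Runner) has L→J.
K enters the attractor at level 2, so Runner can force the target in 2 moves from there.

2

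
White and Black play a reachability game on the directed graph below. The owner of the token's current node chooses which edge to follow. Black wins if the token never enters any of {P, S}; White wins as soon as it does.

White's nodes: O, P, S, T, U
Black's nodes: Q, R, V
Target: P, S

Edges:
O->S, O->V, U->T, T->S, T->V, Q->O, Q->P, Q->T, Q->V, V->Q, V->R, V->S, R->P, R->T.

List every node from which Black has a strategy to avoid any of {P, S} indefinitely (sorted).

A0 = {P, S}
A1: add {O, T} — O (White) has O→S; T (White) has T→S.
A2: add {R, U} — R (Black): all of {P, T} already in; U (White) has U→T.
A3 = A2; e.g. Q (Black) can still go to V. Fixed point.
White's attractor = {O, P, R, S, T, U}; Black avoids the target exactly from the complement.

Q, V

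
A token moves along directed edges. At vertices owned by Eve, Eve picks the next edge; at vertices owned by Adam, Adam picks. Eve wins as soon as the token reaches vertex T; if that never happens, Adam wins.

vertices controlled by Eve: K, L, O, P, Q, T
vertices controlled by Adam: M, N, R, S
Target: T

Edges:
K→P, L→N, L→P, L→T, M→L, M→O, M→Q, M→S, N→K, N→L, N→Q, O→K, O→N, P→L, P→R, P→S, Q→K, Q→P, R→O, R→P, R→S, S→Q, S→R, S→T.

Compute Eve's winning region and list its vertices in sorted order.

K, L, N, O, P, Q, T

A0 = {T}
A1: add {L} — L (Eve) has L→T.
A2: add {P} — P (Eve) has P→L.
A3: add {K, Q} — K (Eve) has K→P; Q (Eve) has Q→P.
A4: add {N, O} — N (Adam): all of {K, L, Q} already in; O (Eve) has O→K.
A5 = A4; e.g. M (Adam) can still go to S. Fixed point.
Eve's winning region = {K, L, N, O, P, Q, T}.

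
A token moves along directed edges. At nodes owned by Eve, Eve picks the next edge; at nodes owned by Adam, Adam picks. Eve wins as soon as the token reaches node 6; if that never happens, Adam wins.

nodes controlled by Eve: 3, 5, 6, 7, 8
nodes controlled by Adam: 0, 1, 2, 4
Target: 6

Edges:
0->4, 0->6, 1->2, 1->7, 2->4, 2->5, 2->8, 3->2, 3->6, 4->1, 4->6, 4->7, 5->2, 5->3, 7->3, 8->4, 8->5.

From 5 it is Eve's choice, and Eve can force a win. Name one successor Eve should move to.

A0 = {6}
A1: add {3} — 3 (Eve) has 3→6.
A2: add {5, 7} — 5 (Eve) has 5→3; 7 (Eve) has 7→3.
A3: add {8} — 8 (Eve) has 8→5.
A4 = A3; e.g. 0 (Adam) can still go to 4. Fixed point.
From 5, successor 3 is in the attractor (rank 1); the other successor 2 is not.

3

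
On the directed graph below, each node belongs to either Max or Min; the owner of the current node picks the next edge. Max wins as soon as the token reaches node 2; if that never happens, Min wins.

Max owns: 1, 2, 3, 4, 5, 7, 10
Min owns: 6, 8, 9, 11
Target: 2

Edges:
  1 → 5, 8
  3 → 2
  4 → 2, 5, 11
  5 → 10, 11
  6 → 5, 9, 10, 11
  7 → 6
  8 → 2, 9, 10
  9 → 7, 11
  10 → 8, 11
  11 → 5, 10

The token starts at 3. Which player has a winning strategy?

A0 = {2}
A1: add {3, 4} — 3 (Max) has 3→2; 4 (Max) has 4→2.
A2 = A1; e.g. 1 (Max) has no edge into A1. Fixed point.
3 ∈ A1, so Max can force the target.

Max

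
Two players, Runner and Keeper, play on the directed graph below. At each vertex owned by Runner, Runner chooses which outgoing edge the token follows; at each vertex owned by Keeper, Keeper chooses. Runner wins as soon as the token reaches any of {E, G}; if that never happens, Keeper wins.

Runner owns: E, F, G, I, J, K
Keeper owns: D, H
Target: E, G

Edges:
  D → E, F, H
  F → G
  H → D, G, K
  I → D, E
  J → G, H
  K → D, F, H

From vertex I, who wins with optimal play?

A0 = {E, G}
A1: add {F, I, J} — F (Runner) has F→G; I (Runner) has I→E; J (Runner) has J→G.
I ∈ A1, so Runner can force the target.

Runner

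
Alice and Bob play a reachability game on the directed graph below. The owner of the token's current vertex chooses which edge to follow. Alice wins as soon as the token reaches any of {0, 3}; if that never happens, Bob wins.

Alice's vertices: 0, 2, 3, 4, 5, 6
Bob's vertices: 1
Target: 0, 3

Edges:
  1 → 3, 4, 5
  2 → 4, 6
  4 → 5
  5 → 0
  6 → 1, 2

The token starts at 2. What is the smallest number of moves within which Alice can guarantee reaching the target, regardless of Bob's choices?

A0 = {0, 3}
A1: add {5} — 5 (Alice) has 5→0.
A2: add {4} — 4 (Alice) has 4→5.
A3: add {1, 2} — 1 (Bob): all of {3, 4, 5} already in; 2 (Alice) has 2→4.
2 enters the attractor at level 3, so Alice can force the target in 3 moves from there.

3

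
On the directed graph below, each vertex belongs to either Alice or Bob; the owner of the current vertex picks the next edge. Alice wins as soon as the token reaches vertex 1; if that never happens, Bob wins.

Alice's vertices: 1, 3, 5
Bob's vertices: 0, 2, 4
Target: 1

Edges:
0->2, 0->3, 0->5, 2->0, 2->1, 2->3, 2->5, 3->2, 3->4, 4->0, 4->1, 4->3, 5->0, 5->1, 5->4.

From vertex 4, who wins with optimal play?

A0 = {1}
A1: add {5} — 5 (Alice) has 5→1.
A2 = A1; e.g. 0 (Bob) can still go to 2. Fixed point.
4 never enters the attractor, so Bob can avoid the target forever.

Bob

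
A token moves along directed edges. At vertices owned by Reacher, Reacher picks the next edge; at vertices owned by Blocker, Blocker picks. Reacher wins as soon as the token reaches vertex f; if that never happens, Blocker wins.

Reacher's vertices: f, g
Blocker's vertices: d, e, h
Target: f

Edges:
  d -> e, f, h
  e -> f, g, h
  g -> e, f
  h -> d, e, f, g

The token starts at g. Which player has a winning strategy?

Reacher

A0 = {f}
A1: add {g} — g (Reacher) has g→f.
A2 = A1; e.g. d (Blocker) can still go to e. Fixed point.
g ∈ A1, so Reacher can force the target.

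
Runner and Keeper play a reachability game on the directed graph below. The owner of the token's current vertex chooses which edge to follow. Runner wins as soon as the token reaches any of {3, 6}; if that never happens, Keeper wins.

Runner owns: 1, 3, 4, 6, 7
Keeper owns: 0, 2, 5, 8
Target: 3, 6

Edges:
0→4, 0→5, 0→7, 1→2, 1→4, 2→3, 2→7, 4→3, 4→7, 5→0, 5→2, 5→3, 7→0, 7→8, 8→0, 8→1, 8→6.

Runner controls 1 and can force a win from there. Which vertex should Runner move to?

4

A0 = {3, 6}
A1: add {4} — 4 (Runner) has 4→3.
A2: add {1} — 1 (Runner) has 1→4.
A3 = A2; e.g. 0 (Keeper) can still go to 5. Fixed point.
From 1, successor 4 is in the attractor (rank 1); the other successor 2 is not.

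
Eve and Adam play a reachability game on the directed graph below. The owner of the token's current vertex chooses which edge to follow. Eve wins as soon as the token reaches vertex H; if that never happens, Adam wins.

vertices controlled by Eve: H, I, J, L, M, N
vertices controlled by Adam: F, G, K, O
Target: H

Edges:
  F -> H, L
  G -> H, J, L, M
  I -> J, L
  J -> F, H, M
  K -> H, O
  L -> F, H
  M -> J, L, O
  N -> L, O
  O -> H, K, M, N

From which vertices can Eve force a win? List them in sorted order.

A0 = {H}
A1: add {J, L} — J (Eve) has J→H; L (Eve) has L→H.
A2: add {F, I, M, N} — F (Adam): all of {H, L} already in; I (Eve) has I→J; M (Eve) has M→J; N (Eve) has N→L.
A3: add {G} — G (Adam): all of {H, J, L, M} already in.
A4 = A3; e.g. K (Adam) can still go to O. Fixed point.
Eve's winning region = {F, G, H, I, J, L, M, N}.

F, G, H, I, J, L, M, N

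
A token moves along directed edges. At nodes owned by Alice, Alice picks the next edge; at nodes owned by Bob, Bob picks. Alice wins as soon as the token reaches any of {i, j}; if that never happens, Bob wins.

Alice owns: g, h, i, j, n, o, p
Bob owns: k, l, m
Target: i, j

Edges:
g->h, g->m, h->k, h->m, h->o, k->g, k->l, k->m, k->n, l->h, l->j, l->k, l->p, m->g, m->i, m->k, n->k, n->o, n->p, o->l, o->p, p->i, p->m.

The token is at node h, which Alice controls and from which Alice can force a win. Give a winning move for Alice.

A0 = {i, j}
A1: add {p} — p (Alice) has p→i.
A2: add {n, o} — n (Alice) has n→p; o (Alice) has o→p.
A3: add {h} — h (Alice) has h→o.
A4: add {g} — g (Alice) has g→h.
A5 = A4; e.g. k (Bob) can still go to l. Fixed point.
From h, successor o is in the attractor (rank 2); the other successors k, m are not.

o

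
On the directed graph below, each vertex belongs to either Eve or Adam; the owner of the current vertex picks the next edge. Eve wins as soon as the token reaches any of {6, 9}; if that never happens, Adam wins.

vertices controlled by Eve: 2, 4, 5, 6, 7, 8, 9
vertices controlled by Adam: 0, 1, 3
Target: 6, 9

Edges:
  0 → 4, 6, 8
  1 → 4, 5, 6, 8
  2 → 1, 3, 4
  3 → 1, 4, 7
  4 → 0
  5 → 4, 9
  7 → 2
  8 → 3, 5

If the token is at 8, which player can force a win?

Eve

A0 = {6, 9}
A1: add {5} — 5 (Eve) has 5→9.
A2: add {8} — 8 (Eve) has 8→5.
A3 = A2; e.g. 0 (Adam) can still go to 4. Fixed point.
8 ∈ A2, so Eve can force the target.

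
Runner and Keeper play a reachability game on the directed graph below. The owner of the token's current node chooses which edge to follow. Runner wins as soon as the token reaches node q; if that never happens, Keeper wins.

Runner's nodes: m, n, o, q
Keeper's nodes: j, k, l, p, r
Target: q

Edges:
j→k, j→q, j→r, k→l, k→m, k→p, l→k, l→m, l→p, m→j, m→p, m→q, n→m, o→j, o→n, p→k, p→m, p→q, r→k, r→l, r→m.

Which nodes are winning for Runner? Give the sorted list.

A0 = {q}
A1: add {m} — m (Runner) has m→q.
A2: add {n} — n (Runner) has n→m.
A3: add {o} — o (Runner) has o→n.
A4 = A3; e.g. j (Keeper) can still go to k. Fixed point.
Runner's winning region = {m, n, o, q}.

m, n, o, q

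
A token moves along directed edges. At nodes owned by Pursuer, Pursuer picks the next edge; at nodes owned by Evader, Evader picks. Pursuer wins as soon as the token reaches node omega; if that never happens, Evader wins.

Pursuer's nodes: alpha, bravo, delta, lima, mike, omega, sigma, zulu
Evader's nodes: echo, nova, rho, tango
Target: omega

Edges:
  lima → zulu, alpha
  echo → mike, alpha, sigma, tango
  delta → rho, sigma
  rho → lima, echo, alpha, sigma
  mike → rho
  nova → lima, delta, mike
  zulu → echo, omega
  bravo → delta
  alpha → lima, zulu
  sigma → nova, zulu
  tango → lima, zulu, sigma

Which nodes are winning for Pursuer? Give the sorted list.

alpha, bravo, delta, lima, omega, sigma, tango, zulu

A0 = {omega}
A1: add {zulu} — zulu (Pursuer) has zulu→omega.
A2: add {alpha, lima, sigma} — lima (Pursuer) has lima→zulu; alpha (Pursuer) has alpha→zulu; sigma (Pursuer) has sigma→zulu.
A3: add {delta, tango} — delta (Pursuer) has delta→sigma; tango (Evader): all of {lima, zulu, sigma} already in.
A4: add {bravo} — bravo (Pursuer) has bravo→delta.
A5 = A4; e.g. echo (Evader) can still go to mike. Fixed point.
Pursuer's winning region = {alpha, bravo, delta, lima, omega, sigma, tango, zulu}.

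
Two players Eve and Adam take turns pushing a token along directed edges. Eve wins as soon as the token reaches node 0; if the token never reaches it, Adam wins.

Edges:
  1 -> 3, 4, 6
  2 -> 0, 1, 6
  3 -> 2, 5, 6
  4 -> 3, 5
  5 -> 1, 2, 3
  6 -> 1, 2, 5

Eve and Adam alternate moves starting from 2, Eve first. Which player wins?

Track states (vertex, player-to-move).
A0 = {(0,Eve), (0,Adam)}
A1: add {(2,Eve)}.
(2,Eve) ∈ A1 ⇒ Eve forces the target.

Eve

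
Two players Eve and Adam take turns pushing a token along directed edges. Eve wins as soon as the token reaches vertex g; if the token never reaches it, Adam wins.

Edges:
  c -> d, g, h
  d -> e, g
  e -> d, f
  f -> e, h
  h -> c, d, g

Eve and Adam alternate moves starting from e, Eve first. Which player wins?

Adam

Track states (vertex, player-to-move).
A0 = {(g,Eve), (g,Adam)}
A1: add {(c,Eve), (d,Eve), (h,Eve)}.
A2: add {(c,Adam), (h,Adam)}.
A3: add {(f,Eve)}.
A4: add {(e,Adam)}.
A5 = A4; e.g. (d,Adam) stays out. (e,Eve) never enters ⇒ Adam avoids the target.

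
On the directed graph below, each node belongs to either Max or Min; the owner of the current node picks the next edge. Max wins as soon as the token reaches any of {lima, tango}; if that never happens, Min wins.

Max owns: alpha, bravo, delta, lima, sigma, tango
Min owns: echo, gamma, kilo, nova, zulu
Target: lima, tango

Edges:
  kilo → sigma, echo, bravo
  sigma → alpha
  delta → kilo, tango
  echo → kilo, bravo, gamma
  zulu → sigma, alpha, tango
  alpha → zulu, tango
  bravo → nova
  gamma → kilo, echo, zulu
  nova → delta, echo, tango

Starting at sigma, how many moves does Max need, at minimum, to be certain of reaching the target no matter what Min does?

2

A0 = {lima, tango}
A1: add {alpha, delta} — delta (Max) has delta→tango; alpha (Max) has alpha→tango.
A2: add {sigma} — sigma (Max) has sigma→alpha.
sigma enters the attractor at level 2, so Max can force the target in 2 moves from there.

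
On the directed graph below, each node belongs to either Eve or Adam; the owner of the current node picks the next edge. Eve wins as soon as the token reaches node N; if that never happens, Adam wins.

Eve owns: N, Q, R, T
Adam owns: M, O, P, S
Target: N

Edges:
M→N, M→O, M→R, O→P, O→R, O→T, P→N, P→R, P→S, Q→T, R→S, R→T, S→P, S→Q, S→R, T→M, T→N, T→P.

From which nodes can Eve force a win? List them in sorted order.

N, Q, R, T

A0 = {N}
A1: add {T} — T (Eve) has T→N.
A2: add {Q, R} — Q (Eve) has Q→T; R (Eve) has R→T.
A3 = A2; e.g. M (Adam) can still go to O. Fixed point.
Eve's winning region = {N, Q, R, T}.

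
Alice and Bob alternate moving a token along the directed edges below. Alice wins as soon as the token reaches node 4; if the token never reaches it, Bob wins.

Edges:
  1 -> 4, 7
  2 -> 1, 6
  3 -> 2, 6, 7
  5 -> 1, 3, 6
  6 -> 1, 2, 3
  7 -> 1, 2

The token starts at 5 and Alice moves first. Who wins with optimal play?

Bob

Track states (vertex, player-to-move).
A0 = {(4,Alice), (4,Bob)}
A1: add {(1,Alice)}.
A2 = A1; e.g. (1,Bob) stays out. (5,Alice) never enters ⇒ Bob avoids the target.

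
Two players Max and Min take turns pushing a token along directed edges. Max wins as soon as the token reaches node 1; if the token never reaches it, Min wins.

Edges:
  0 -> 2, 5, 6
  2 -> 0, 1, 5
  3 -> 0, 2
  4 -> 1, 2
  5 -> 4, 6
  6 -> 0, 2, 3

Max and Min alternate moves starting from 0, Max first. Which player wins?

Track states (vertex, player-to-move).
A0 = {(1,Max), (1,Min)}
A1: add {(2,Max), (4,Max)}.
A2: add {(4,Min)}.
A3: add {(5,Max)}.
A4 = A3; e.g. (0,Max) stays out. (0,Max) never enters ⇒ Min avoids the target.

Min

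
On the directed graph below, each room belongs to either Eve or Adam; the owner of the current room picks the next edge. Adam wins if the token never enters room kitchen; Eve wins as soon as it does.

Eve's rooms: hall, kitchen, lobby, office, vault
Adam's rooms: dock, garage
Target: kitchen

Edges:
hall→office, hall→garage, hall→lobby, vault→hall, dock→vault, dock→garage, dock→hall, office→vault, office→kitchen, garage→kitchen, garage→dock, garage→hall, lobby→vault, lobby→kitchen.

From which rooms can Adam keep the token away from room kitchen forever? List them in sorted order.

dock, garage

A0 = {kitchen}
A1: add {lobby, office} — office (Eve) has office→kitchen; lobby (Eve) has lobby→kitchen.
A2: add {hall} — hall (Eve) has hall→office.
A3: add {vault} — vault (Eve) has vault→hall.
A4 = A3; e.g. dock (Adam) can still go to garage. Fixed point.
Eve's attractor = {hall, kitchen, lobby, office, vault}; Adam avoids the target exactly from the complement.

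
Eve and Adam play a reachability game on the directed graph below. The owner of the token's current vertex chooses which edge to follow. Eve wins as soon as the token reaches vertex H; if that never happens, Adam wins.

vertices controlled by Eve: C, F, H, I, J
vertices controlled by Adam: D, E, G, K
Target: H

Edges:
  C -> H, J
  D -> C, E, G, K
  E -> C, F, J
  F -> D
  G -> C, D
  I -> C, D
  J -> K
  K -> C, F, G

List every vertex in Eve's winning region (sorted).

C, H, I

A0 = {H}
A1: add {C} — C (Eve) has C→H.
A2: add {I} — I (Eve) has I→C.
A3 = A2; e.g. D (Adam) can still go to E. Fixed point.
Eve's winning region = {C, H, I}.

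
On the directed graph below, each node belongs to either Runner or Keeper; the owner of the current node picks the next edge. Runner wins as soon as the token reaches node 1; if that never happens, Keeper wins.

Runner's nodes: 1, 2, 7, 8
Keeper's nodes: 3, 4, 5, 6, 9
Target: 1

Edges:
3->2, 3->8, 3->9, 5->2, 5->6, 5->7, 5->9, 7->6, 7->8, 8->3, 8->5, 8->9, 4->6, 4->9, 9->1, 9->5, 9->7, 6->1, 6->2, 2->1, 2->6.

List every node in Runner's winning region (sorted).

1, 2, 6, 7

A0 = {1}
A1: add {2} — 2 (Runner) has 2→1.
A2: add {6} — 6 (Keeper): all of {1, 2} already in.
A3: add {7} — 7 (Runner) has 7→6.
A4 = A3; e.g. 3 (Keeper) can still go to 8. Fixed point.
Runner's winning region = {1, 2, 6, 7}.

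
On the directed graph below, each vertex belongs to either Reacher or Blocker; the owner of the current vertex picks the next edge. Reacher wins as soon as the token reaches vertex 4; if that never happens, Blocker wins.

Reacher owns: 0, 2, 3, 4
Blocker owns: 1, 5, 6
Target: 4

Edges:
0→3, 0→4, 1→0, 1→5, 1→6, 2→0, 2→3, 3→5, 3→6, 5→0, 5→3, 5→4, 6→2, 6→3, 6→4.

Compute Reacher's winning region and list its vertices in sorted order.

A0 = {4}
A1: add {0} — 0 (Reacher) has 0→4.
A2: add {2} — 2 (Reacher) has 2→0.
A3 = A2; e.g. 1 (Blocker) can still go to 5. Fixed point.
Reacher's winning region = {0, 2, 4}.

0, 2, 4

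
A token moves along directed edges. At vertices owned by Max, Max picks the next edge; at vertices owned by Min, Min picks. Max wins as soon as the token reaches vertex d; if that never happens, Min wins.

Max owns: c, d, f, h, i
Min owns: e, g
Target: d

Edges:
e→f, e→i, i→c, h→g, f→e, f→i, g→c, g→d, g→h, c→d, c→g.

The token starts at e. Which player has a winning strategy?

A0 = {d}
A1: add {c} — c (Max) has c→d.
A2: add {i} — i (Max) has i→c.
A3: add {f} — f (Max) has f→i.
A4: add {e} — e (Min): all of {f, i} already in.
A5 = A4; e.g. g (Min) can still go to h. Fixed point.
e ∈ A4, so Max can force the target.

Max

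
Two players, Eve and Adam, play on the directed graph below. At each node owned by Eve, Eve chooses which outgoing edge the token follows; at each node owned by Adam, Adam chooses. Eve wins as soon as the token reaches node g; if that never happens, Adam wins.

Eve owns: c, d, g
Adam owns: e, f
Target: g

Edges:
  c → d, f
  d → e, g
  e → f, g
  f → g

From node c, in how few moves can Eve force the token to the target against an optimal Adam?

A0 = {g}
A1: add {d, f} — d (Eve) has d→g; f (Adam): all of {g} already in.
A2: add {c, e} — c (Eve) has c→d; e (Adam): all of {f, g} already in.
A2 = all vertices. Fixed point.
c enters the attractor at level 2, so Eve can force the target in 2 moves from there.

2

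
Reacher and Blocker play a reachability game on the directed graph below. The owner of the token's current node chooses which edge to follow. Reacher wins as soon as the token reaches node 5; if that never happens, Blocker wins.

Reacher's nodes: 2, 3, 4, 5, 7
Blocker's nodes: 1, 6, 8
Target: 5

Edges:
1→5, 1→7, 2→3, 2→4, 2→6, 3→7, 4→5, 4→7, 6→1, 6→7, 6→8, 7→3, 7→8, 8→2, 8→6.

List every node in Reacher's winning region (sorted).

2, 4, 5

A0 = {5}
A1: add {4} — 4 (Reacher) has 4→5.
A2: add {2} — 2 (Reacher) has 2→4.
A3 = A2; e.g. 1 (Blocker) can still go to 7. Fixed point.
Reacher's winning region = {2, 4, 5}.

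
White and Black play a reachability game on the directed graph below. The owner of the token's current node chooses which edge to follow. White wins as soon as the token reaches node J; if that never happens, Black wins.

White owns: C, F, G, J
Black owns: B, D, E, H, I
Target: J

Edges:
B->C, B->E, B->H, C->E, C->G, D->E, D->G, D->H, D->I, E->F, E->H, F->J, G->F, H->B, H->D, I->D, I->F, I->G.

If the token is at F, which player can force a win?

A0 = {J}
A1: add {F} — F (White) has F→J.
F ∈ A1, so White can force the target.

White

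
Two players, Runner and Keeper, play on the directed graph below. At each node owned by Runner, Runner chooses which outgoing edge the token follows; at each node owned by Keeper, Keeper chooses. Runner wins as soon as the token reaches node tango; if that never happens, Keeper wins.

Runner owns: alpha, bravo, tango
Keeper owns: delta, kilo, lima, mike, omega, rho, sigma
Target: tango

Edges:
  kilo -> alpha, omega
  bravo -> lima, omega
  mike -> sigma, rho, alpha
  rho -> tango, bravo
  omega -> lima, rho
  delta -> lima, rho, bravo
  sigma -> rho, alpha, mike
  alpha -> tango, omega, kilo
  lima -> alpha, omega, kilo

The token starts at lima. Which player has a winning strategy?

Keeper

A0 = {tango}
A1: add {alpha} — alpha (Runner) has alpha→tango.
A2 = A1; e.g. sigma (Keeper) can still go to rho. Fixed point.
lima never enters the attractor, so Keeper can avoid the target forever.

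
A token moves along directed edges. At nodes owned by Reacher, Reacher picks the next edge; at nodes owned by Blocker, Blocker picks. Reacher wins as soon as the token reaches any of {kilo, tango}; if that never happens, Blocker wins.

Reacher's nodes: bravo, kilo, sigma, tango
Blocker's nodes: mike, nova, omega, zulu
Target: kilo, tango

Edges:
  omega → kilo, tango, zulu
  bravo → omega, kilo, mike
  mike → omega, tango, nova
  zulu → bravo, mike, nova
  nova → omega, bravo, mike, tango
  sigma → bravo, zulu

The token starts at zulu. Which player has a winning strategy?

Blocker

A0 = {kilo, tango}
A1: add {bravo} — bravo (Reacher) has bravo→kilo.
A2: add {sigma} — sigma (Reacher) has sigma→bravo.
A3 = A2; e.g. omega (Blocker) can still go to zulu. Fixed point.
zulu never enters the attractor, so Blocker can avoid the target forever.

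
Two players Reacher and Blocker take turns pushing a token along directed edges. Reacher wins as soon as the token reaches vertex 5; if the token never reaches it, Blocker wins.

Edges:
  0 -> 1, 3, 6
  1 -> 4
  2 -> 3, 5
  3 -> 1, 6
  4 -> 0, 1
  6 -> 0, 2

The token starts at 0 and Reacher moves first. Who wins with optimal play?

Track states (vertex, player-to-move).
A0 = {(5,Reacher), (5,Blocker)}
A1: add {(2,Reacher)}.
A2 = A1; e.g. (0,Reacher) stays out. (0,Reacher) never enters ⇒ Blocker avoids the target.

Blocker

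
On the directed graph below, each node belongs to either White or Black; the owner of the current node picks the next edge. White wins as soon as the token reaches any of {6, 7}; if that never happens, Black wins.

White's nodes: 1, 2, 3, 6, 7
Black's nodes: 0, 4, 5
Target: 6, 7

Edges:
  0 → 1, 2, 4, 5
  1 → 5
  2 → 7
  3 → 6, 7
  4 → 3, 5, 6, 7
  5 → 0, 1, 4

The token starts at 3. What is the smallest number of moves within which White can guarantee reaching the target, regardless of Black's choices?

A0 = {6, 7}
A1: add {2, 3} — 2 (White) has 2→7; 3 (White) has 3→6.
A2 = A1; e.g. 0 (Black) can still go to 1. Fixed point.
3 enters the attractor at level 1, so White can force the target in 1 move from there.

1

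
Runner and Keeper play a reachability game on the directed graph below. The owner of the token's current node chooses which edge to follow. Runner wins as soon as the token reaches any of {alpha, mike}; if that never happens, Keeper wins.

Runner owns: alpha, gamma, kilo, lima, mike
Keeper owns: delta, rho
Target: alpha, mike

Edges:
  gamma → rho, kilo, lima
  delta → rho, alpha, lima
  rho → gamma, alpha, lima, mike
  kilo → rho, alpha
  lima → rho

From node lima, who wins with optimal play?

Keeper

A0 = {alpha, mike}
A1: add {kilo} — kilo (Runner) has kilo→alpha.
A2: add {gamma} — gamma (Runner) has gamma→kilo.
A3 = A2; e.g. delta (Keeper) can still go to rho. Fixed point.
lima never enters the attractor, so Keeper can avoid the target forever.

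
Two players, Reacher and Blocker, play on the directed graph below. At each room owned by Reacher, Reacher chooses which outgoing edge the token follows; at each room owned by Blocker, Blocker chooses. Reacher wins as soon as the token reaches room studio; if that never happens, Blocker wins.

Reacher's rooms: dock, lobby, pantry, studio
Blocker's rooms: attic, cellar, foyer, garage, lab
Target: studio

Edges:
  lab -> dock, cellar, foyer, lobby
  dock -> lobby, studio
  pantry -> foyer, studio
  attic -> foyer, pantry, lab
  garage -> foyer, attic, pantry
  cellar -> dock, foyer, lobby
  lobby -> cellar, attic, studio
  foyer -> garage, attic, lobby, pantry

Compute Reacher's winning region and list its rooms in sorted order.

dock, lobby, pantry, studio

A0 = {studio}
A1: add {dock, lobby, pantry} — dock (Reacher) has dock→studio; lobby (Reacher) has lobby→studio; pantry (Reacher) has pantry→studio.
A2 = A1; e.g. garage (Blocker) can still go to foyer. Fixed point.
Reacher's winning region = {dock, lobby, pantry, studio}.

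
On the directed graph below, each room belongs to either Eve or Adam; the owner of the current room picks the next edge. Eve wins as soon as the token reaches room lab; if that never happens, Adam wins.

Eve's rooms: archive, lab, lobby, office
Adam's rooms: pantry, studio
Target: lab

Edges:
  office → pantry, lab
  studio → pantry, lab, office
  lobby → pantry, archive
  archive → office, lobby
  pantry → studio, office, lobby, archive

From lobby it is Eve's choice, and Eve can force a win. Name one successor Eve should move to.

archive

A0 = {lab}
A1: add {office} — office (Eve) has office→lab.
A2: add {archive} — archive (Eve) has archive→office.
A3: add {lobby} — lobby (Eve) has lobby→archive.
A4 = A3; e.g. studio (Adam) can still go to pantry. Fixed point.
From lobby, successor archive is in the attractor (rank 2); the other successor pantry is not.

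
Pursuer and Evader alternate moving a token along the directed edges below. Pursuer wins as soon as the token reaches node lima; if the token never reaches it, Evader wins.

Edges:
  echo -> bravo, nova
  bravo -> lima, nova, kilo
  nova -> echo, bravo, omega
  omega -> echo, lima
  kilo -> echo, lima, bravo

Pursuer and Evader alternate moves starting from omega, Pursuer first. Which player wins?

Pursuer

Track states (vertex, player-to-move).
A0 = {(lima,Pursuer), (lima,Evader)}
A1: add {(bravo,Pursuer), (omega,Pursuer), (kilo,Pursuer)}.
(omega,Pursuer) ∈ A1 ⇒ Pursuer forces the target.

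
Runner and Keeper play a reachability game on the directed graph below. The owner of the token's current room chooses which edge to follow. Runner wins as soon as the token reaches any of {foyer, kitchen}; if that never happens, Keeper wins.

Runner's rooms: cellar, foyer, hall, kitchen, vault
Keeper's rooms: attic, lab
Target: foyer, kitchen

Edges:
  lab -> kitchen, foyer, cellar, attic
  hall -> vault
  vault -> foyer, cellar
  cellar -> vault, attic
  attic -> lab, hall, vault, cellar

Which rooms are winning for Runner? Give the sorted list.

cellar, foyer, hall, kitchen, vault

A0 = {foyer, kitchen}
A1: add {vault} — vault (Runner) has vault→foyer.
A2: add {cellar, hall} — hall (Runner) has hall→vault; cellar (Runner) has cellar→vault.
A3 = A2; e.g. lab (Keeper) can still go to attic. Fixed point.
Runner's winning region = {cellar, foyer, hall, kitchen, vault}.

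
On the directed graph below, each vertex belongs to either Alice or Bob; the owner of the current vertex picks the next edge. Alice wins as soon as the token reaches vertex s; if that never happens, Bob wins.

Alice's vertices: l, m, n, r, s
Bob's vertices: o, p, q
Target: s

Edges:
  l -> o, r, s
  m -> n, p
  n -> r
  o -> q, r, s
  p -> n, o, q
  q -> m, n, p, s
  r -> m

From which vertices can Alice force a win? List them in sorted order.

l, s

A0 = {s}
A1: add {l} — l (Alice) has l→s.
A2 = A1; e.g. m (Alice) has no edge into A1. Fixed point.
Alice's winning region = {l, s}.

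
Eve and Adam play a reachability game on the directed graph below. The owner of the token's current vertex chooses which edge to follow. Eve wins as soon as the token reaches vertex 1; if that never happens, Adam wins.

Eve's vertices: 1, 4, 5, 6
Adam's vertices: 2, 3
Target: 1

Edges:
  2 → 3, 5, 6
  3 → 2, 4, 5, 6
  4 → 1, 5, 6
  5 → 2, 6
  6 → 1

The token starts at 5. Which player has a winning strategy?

A0 = {1}
A1: add {4, 6} — 4 (Eve) has 4→1; 6 (Eve) has 6→1.
A2: add {5} — 5 (Eve) has 5→6.
A3 = A2; e.g. 2 (Adam) can still go to 3. Fixed point.
5 ∈ A2, so Eve can force the target.

Eve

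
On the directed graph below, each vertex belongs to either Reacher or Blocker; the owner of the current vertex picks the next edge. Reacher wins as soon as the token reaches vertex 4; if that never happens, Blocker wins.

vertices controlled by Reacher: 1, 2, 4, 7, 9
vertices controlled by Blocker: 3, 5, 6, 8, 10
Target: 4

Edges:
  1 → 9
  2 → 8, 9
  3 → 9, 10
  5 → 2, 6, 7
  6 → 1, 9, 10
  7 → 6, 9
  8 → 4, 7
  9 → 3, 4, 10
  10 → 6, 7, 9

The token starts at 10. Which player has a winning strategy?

Blocker

A0 = {4}
A1: add {9} — 9 (Reacher) has 9→4.
A2: add {1, 2, 7} — 1 (Reacher) has 1→9; 2 (Reacher) has 2→9; 7 (Reacher) has 7→9.
A3: add {8} — 8 (Blocker): all of {4, 7} already in.
A4 = A3; e.g. 3 (Blocker) can still go to 10. Fixed point.
10 never enters the attractor, so Blocker can avoid the target forever.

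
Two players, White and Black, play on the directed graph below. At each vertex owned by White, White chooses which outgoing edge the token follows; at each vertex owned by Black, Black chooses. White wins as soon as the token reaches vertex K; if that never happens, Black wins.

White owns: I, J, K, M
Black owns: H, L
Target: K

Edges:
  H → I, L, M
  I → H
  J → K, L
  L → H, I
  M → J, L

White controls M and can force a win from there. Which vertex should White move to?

A0 = {K}
A1: add {J} — J (White) has J→K.
A2: add {M} — M (White) has M→J.
A3 = A2; e.g. H (Black) can still go to I. Fixed point.
From M, successor J is in the attractor (rank 1); the other successor L is not.

J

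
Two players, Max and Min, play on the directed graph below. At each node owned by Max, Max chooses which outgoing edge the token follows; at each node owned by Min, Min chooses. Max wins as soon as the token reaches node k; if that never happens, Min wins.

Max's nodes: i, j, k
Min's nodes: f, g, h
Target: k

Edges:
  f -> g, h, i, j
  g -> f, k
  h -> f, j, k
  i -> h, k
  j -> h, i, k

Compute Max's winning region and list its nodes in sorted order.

i, j, k

A0 = {k}
A1: add {i, j} — i (Max) has i→k; j (Max) has j→k.
A2 = A1; e.g. f (Min) can still go to g. Fixed point.
Max's winning region = {i, j, k}.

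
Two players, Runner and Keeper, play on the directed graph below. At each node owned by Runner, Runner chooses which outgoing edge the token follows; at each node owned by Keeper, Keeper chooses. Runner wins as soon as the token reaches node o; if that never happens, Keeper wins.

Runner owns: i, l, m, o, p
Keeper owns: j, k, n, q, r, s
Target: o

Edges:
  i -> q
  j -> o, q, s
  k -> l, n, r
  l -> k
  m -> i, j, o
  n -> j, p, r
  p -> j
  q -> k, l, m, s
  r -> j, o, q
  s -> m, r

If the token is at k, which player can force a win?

A0 = {o}
A1: add {m} — m (Runner) has m→o.
A2 = A1; e.g. i (Runner) has no edge into A1. Fixed point.
k never enters the attractor, so Keeper can avoid the target forever.

Keeper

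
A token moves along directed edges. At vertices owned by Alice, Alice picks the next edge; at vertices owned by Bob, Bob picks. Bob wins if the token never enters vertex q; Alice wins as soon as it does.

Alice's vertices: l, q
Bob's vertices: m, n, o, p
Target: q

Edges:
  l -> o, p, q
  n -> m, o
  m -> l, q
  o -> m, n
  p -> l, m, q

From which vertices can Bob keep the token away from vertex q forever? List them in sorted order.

A0 = {q}
A1: add {l} — l (Alice) has l→q.
A2: add {m} — m (Bob): all of {l, q} already in.
A3: add {p} — p (Bob): all of {l, m, q} already in.
A4 = A3; e.g. n (Bob) can still go to o. Fixed point.
Alice's attractor = {l, m, p, q}; Bob avoids the target exactly from the complement.

n, o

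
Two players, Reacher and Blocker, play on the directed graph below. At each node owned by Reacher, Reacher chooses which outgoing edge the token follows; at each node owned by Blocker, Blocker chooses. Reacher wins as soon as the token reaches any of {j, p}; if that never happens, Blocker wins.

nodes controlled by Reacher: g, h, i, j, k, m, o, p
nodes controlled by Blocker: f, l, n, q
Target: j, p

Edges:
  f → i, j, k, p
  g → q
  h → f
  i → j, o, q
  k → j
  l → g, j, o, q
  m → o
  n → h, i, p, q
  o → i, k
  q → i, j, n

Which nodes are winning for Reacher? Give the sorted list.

f, h, i, j, k, m, o, p

A0 = {j, p}
A1: add {i, k} — i (Reacher) has i→j; k (Reacher) has k→j.
A2: add {f, o} — f (Blocker): all of {i, j, k, p} already in; o (Reacher) has o→i.
A3: add {h, m} — h (Reacher) has h→f; m (Reacher) has m→o.
A4 = A3; e.g. g (Reacher) has no edge into A3. Fixed point.
Reacher's winning region = {f, h, i, j, k, m, o, p}.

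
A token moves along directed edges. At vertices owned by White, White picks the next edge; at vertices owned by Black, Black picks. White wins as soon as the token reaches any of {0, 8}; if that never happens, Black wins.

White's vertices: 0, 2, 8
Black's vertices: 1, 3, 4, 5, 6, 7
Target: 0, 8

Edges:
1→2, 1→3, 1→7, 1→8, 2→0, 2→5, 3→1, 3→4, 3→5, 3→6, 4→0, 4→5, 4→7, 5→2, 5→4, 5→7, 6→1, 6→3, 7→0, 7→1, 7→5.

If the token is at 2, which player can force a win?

White

A0 = {0, 8}
A1: add {2} — 2 (White) has 2→0.
A2 = A1; e.g. 1 (Black) can still go to 3. Fixed point.
2 ∈ A1, so White can force the target.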